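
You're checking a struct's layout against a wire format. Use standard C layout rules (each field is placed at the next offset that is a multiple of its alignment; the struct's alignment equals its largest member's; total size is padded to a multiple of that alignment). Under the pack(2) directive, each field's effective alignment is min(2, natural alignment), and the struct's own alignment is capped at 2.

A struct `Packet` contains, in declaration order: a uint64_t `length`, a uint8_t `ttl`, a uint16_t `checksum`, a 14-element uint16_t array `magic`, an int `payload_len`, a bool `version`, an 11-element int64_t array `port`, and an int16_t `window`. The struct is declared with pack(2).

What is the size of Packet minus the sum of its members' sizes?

2

0..8  length  (8B, 2-aligned)
8..9  ttl  (1B, 1-aligned)
9..10  -- padding (1B)
10..12  checksum  (2B, 2-aligned)
12..40  magic  (28B, 2-aligned)
40..44  payload_len  (4B, 2-aligned)
44..45  version  (1B, 1-aligned)
45..46  -- padding (1B)
46..134  port  (88B, 2-aligned)
134..136  window  (2B, 2-aligned)
sizeof = 136, alignof = 2
data bytes 134, size 136 → padding 2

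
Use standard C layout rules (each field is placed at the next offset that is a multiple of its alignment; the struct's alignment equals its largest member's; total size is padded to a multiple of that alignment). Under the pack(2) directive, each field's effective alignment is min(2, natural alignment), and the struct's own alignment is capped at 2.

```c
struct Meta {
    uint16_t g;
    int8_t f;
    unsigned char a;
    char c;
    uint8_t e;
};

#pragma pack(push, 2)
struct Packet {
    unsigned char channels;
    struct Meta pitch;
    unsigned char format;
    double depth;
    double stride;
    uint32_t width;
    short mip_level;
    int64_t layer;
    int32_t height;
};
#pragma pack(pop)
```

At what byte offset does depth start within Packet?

Meta: g at 0 (size 2, align 2) → ends 2; f at 2 (size 1, align 1) → ends 3; a at 3 (size 1, align 1) → ends 4; c at 4 (size 1, align 1) → ends 5; e at 5 (size 1, align 1) → ends 6; total 6 bytes, alignment 2
channels at 0 (size 1, align 1) → ends 1
pad 1 to align 2 for pitch
pitch at 2 (size 6, align 2) → ends 8
format at 8 (size 1, align 1) → ends 9
pad 1 to align 2 for depth
depth at 10 (size 8, align 2) → ends 18

10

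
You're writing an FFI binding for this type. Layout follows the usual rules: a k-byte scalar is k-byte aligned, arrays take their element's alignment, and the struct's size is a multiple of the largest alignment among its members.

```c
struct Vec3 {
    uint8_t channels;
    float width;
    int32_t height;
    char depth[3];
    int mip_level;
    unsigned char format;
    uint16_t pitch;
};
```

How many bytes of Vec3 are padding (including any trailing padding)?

5

0..1  channels  (1B, 1-aligned)
1..4  -- padding (3B)
4..8  width  (4B, 4-aligned)
8..12  height  (4B, 4-aligned)
12..15  depth  (3B, 1-aligned)
15..16  -- padding (1B)
16..20  mip_level  (4B, 4-aligned)
20..21  format  (1B, 1-aligned)
21..22  -- padding (1B)
22..24  pitch  (2B, 2-aligned)
sizeof = 24, alignof = 4
data bytes 19, size 24 → padding 5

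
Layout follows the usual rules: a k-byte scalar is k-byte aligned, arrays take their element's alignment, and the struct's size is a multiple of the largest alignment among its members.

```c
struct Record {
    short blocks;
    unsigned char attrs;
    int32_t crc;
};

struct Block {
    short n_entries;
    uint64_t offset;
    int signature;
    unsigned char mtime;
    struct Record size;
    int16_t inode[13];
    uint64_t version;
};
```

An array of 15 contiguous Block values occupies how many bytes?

1080

Record: 0..2  blocks  (2B, 2-aligned); 2..3  attrs  (1B, 1-aligned); 3..4  -- padding (1B); 4..8  crc  (4B, 4-aligned); sizeof = 8, alignof = 4
0..2  n_entries  (2B, 2-aligned)
2..8  -- padding (6B)
8..16  offset  (8B, 8-aligned)
16..20  signature  (4B, 4-aligned)
20..21  mtime  (1B, 1-aligned)
21..24  -- padding (3B)
24..32  size  (8B, 4-aligned)
32..58  inode  (26B, 2-aligned)
58..64  -- padding (6B)
64..72  version  (8B, 8-aligned)
sizeof = 72, alignof = 8
array of 15: 15 × 72 = 1080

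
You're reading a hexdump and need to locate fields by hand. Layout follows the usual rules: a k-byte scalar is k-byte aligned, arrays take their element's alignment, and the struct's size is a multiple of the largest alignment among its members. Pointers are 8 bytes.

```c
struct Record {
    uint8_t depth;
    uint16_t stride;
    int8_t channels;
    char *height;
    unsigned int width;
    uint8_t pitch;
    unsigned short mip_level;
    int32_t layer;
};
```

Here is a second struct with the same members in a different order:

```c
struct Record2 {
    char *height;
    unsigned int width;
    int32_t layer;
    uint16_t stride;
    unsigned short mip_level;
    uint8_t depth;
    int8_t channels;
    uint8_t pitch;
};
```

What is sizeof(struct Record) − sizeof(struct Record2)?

depth at 0 (size 1, align 1) → ends 1
pad 1 to align 2 for stride
stride at 2 (size 2, align 2) → ends 4
channels at 4 (size 1, align 1) → ends 5
pad 3 to align 8 for height
height at 8 (size 8, align 8) → ends 16
width at 16 (size 4, align 4) → ends 20
pitch at 20 (size 1, align 1) → ends 21
pad 1 to align 2 for mip_level
mip_level at 22 (size 2, align 2) → ends 24
layer at 24 (size 4, align 4) → ends 28
tail pad 4 to reach multiple of 8
total 32 bytes, alignment 8
— Record2 —
height at 0 (size 8, align 8) → ends 8
width at 8 (size 4, align 4) → ends 12
layer at 12 (size 4, align 4) → ends 16
stride at 16 (size 2, align 2) → ends 18
mip_level at 18 (size 2, align 2) → ends 20
depth at 20 (size 1, align 1) → ends 21
channels at 21 (size 1, align 1) → ends 22
pitch at 22 (size 1, align 1) → ends 23
tail pad 1 to reach multiple of 8
total 24 bytes, alignment 8
32 − 24 = 8

8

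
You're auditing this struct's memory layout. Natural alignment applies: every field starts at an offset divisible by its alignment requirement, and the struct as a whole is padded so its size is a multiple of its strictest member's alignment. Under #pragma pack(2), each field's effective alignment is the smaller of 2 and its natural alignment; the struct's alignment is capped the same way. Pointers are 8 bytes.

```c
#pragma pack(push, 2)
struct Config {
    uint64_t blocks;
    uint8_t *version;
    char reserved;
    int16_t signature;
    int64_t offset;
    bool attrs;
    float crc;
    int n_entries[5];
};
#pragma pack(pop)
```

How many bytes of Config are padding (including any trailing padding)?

@0: blocks [8B, align 2] → 8
@8: version [8B, align 2] → 16
@16: reserved [1B, align 1] → 17
+1 pad (align 2)
@18: signature [2B, align 2] → 20
@20: offset [8B, align 2] → 28
@28: attrs [1B, align 1] → 29
+1 pad (align 2)
@30: crc [4B, align 2] → 34
@34: n_entries [20B, align 2] → 54
size 54, align 2
data bytes 52, size 54 → padding 2

2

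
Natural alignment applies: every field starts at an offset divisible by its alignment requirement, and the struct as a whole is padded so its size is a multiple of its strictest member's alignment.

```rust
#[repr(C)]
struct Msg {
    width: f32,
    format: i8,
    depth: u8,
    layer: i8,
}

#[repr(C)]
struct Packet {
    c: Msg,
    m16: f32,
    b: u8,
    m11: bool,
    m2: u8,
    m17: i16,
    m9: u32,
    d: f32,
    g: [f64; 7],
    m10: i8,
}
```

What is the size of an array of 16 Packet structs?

1536

Msg: 0..4  width  (4B, 4-aligned); 4..5  format  (1B, 1-aligned); 5..6  depth  (1B, 1-aligned); 6..7  layer  (1B, 1-aligned); 7..8  -- tail padding (1B); sizeof = 8, alignof = 4
0..8  c  (8B, 4-aligned)
8..12  m16  (4B, 4-aligned)
12..13  b  (1B, 1-aligned)
13..14  m11  (1B, 1-aligned)
14..15  m2  (1B, 1-aligned)
15..16  -- padding (1B)
16..18  m17  (2B, 2-aligned)
18..20  -- padding (2B)
20..24  m9  (4B, 4-aligned)
24..28  d  (4B, 4-aligned)
28..32  -- padding (4B)
32..88  g  (56B, 8-aligned)
88..89  m10  (1B, 1-aligned)
89..96  -- tail padding (7B)
sizeof = 96, alignof = 8
array of 16: 16 × 96 = 1536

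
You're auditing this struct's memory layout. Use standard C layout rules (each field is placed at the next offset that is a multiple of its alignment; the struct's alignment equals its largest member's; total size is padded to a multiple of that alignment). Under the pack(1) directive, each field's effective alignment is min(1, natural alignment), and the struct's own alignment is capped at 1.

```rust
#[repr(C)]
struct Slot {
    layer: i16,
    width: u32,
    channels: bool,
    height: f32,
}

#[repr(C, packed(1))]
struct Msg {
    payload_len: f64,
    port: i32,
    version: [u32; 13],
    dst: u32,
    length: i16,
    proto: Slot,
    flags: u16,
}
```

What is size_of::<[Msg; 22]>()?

1936

Slot: @0: layer [2B, align 2] → 2; +2 pad (align 4); @4: width [4B, align 4] → 8; @8: channels [1B, align 1] → 9; +3 pad (align 4); @12: height [4B, align 4] → 16; size 16, align 4
@0: payload_len [8B, align 1] → 8
@8: port [4B, align 1] → 12
@12: version [52B, align 1] → 64
@64: dst [4B, align 1] → 68
@68: length [2B, align 1] → 70
@70: proto [16B, align 1] → 86
@86: flags [2B, align 1] → 88
size 88, align 1
array of 22: 22 × 88 = 1936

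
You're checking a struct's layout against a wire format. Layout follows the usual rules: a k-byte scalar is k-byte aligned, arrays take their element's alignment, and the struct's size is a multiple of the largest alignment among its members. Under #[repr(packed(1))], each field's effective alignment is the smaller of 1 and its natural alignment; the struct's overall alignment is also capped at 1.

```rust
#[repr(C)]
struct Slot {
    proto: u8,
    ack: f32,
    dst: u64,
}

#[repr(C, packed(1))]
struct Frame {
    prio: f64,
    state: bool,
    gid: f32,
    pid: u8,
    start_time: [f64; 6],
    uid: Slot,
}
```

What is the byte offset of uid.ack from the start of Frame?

Slot: @0: proto [1B, align 1] → 1; +3 pad (align 4); @4: ack [4B, align 4] → 8; @8: dst [8B, align 8] → 16; size 16, align 8
@0: prio [8B, align 1] → 8
@8: state [1B, align 1] → 9
@9: gid [4B, align 1] → 13
@13: pid [1B, align 1] → 14
@14: start_time [48B, align 1] → 62
@62: uid [16B, align 1] → 78
within Slot: ack at 4
62 + 4 = 66

66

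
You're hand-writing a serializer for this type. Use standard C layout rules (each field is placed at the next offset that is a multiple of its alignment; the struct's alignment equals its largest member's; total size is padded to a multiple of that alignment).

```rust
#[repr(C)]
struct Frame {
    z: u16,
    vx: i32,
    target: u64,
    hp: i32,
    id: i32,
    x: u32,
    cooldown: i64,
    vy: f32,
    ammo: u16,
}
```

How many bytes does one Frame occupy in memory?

48 bytes

z at 0 (size 2, align 2) → ends 2
pad 2 to align 4 for vx
vx at 4 (size 4, align 4) → ends 8
target at 8 (size 8, align 8) → ends 16
hp at 16 (size 4, align 4) → ends 20
id at 20 (size 4, align 4) → ends 24
x at 24 (size 4, align 4) → ends 28
pad 4 to align 8 for cooldown
cooldown at 32 (size 8, align 8) → ends 40
vy at 40 (size 4, align 4) → ends 44
ammo at 44 (size 2, align 2) → ends 46
tail pad 2 to reach multiple of 8
total 48 bytes, alignment 8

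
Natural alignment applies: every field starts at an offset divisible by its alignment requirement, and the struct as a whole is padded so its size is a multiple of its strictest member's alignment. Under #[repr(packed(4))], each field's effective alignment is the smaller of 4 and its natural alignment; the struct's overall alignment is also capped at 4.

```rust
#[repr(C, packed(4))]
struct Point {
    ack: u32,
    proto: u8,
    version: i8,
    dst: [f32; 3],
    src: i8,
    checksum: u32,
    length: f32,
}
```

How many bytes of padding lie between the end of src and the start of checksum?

@0: ack [4B, align 4] → 4
@4: proto [1B, align 1] → 5
@5: version [1B, align 1] → 6
+2 pad (align 4)
@8: dst [12B, align 4] → 20
@20: src [1B, align 1] → 21
+3 pad (align 4)
@24: checksum [4B, align 4] → 28

3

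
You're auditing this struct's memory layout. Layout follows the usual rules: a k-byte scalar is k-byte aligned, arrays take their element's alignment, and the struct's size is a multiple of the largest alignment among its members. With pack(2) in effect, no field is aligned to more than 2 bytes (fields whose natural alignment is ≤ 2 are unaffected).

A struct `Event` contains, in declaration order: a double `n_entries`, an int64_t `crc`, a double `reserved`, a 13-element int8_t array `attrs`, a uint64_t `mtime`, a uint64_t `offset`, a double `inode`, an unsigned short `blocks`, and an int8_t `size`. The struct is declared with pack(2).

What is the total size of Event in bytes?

66 bytes

n_entries at 0 (size 8, align 2) → ends 8
crc at 8 (size 8, align 2) → ends 16
reserved at 16 (size 8, align 2) → ends 24
attrs at 24 (size 13, align 1) → ends 37
pad 1 to align 2 for mtime
mtime at 38 (size 8, align 2) → ends 46
offset at 46 (size 8, align 2) → ends 54
inode at 54 (size 8, align 2) → ends 62
blocks at 62 (size 2, align 2) → ends 64
size at 64 (size 1, align 1) → ends 65
tail pad 1 to reach multiple of 2
total 66 bytes, alignment 2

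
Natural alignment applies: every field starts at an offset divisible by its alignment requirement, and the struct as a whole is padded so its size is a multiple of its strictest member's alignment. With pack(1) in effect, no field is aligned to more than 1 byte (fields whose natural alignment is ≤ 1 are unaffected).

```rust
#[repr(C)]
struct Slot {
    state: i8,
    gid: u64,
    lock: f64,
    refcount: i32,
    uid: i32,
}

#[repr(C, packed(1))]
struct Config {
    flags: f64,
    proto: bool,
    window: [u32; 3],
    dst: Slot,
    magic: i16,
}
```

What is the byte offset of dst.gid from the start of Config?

29

Slot: 0..1  state  (1B, 1-aligned); 1..8  -- padding (7B); 8..16  gid  (8B, 8-aligned); 16..24  lock  (8B, 8-aligned); 24..28  refcount  (4B, 4-aligned); 28..32  uid  (4B, 4-aligned); sizeof = 32, alignof = 8
0..8  flags  (8B, 1-aligned)
8..9  proto  (1B, 1-aligned)
9..21  window  (12B, 1-aligned)
21..53  dst  (32B, 1-aligned)
within Slot: gid at 8
21 + 8 = 29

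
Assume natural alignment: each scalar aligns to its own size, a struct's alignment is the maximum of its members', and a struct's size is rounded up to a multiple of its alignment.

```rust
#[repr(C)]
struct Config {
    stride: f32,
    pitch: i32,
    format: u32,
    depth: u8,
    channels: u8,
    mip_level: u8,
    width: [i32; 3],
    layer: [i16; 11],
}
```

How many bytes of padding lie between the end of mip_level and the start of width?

1

0..4  stride  (4B, 4-aligned)
4..8  pitch  (4B, 4-aligned)
8..12  format  (4B, 4-aligned)
12..13  depth  (1B, 1-aligned)
13..14  channels  (1B, 1-aligned)
14..15  mip_level  (1B, 1-aligned)
15..16  -- padding (1B)
16..28  width  (12B, 4-aligned)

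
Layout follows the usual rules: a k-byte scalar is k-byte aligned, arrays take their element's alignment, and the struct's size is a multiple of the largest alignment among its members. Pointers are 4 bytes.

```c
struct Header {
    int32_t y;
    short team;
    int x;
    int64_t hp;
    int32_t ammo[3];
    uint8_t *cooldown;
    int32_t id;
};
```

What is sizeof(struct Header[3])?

@0: y [4B, align 4] → 4
@4: team [2B, align 2] → 6
+2 pad (align 4)
@8: x [4B, align 4] → 12
+4 pad (align 8)
@16: hp [8B, align 8] → 24
@24: ammo [12B, align 4] → 36
@36: cooldown [4B, align 4] → 40
@40: id [4B, align 4] → 44
+4 tail pad (align 8)
size 48, align 8
array of 3: 3 × 48 = 144

144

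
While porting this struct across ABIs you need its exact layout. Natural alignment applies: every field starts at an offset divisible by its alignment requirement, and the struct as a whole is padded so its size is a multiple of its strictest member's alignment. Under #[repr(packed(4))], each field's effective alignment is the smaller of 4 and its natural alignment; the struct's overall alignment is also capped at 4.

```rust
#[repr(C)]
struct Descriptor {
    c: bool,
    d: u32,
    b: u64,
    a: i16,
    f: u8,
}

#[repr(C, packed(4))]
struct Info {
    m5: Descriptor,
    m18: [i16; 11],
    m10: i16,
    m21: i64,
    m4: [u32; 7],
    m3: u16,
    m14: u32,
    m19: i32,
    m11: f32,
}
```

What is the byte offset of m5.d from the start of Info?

4

Descriptor: 0..1  c  (1B, 1-aligned); 1..4  -- padding (3B); 4..8  d  (4B, 4-aligned); 8..16  b  (8B, 8-aligned); 16..18  a  (2B, 2-aligned); 18..19  f  (1B, 1-aligned); 19..24  -- tail padding (5B); sizeof = 24, alignof = 8
0..24  m5  (24B, 4-aligned)
within Descriptor: d at 4
0 + 4 = 4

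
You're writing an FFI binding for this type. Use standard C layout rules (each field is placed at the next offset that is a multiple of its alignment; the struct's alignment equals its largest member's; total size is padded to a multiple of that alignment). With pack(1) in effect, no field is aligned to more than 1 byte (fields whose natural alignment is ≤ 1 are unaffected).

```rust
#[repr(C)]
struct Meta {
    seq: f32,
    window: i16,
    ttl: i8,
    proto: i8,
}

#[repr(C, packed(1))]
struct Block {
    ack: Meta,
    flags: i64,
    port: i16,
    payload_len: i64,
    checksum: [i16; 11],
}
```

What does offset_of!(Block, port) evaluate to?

Meta: @0: seq [4B, align 4] → 4; @4: window [2B, align 2] → 6; @6: ttl [1B, align 1] → 7; @7: proto [1B, align 1] → 8; size 8, align 4
@0: ack [8B, align 1] → 8
@8: flags [8B, align 1] → 16
@16: port [2B, align 1] → 18

16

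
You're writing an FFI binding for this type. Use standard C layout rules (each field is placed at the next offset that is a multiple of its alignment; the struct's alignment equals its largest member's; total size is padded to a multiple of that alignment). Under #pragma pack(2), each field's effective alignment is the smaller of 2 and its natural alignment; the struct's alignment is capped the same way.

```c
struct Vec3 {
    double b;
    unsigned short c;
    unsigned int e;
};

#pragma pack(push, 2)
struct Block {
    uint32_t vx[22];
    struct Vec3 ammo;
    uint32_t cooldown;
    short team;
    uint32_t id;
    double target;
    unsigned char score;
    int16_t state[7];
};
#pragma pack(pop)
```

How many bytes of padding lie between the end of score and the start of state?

Vec3: b at 0 (size 8, align 8) → ends 8; c at 8 (size 2, align 2) → ends 10; pad 2 to align 4 for e; e at 12 (size 4, align 4) → ends 16; total 16 bytes, alignment 8
vx at 0 (size 88, align 2) → ends 88
ammo at 88 (size 16, align 2) → ends 104
cooldown at 104 (size 4, align 2) → ends 108
team at 108 (size 2, align 2) → ends 110
id at 110 (size 4, align 2) → ends 114
target at 114 (size 8, align 2) → ends 122
score at 122 (size 1, align 1) → ends 123
pad 1 to align 2 for state
state at 124 (size 14, align 2) → ends 138

1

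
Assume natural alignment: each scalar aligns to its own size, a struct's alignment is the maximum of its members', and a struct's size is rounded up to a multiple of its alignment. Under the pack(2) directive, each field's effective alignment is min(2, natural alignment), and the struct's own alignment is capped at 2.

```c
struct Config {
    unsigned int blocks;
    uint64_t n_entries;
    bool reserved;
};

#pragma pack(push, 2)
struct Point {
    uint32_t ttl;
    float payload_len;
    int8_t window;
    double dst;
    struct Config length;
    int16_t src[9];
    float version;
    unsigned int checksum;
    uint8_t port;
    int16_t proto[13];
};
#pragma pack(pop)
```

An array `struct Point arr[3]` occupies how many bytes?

288

Config: @0: blocks [4B, align 4] → 4; +4 pad (align 8); @8: n_entries [8B, align 8] → 16; @16: reserved [1B, align 1] → 17; +7 tail pad (align 8); size 24, align 8
@0: ttl [4B, align 2] → 4
@4: payload_len [4B, align 2] → 8
@8: window [1B, align 1] → 9
+1 pad (align 2)
@10: dst [8B, align 2] → 18
@18: length [24B, align 2] → 42
@42: src [18B, align 2] → 60
@60: version [4B, align 2] → 64
@64: checksum [4B, align 2] → 68
@68: port [1B, align 1] → 69
+1 pad (align 2)
@70: proto [26B, align 2] → 96
size 96, align 2
array of 3: 3 × 96 = 288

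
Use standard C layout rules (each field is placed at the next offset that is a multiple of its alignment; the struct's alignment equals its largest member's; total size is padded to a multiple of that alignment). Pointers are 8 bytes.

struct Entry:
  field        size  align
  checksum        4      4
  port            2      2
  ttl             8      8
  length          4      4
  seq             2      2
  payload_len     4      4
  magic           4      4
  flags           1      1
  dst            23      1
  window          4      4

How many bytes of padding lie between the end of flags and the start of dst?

@0: checksum [4B, align 4] → 4
@4: port [2B, align 2] → 6
+2 pad (align 8)
@8: ttl [8B, align 8] → 16
@16: length [4B, align 4] → 20
@20: seq [2B, align 2] → 22
+2 pad (align 4)
@24: payload_len [4B, align 4] → 28
@28: magic [4B, align 4] → 32
@32: flags [1B, align 1] → 33
@33: dst [23B, align 1] → 56

0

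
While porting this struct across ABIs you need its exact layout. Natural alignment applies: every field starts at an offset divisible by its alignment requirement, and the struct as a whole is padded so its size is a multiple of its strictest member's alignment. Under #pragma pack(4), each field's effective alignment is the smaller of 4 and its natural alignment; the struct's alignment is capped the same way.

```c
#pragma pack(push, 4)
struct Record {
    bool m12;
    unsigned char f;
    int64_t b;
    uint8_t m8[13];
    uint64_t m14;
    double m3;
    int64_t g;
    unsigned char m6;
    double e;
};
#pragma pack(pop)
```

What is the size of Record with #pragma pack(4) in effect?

64

@0: m12 [1B, align 1] → 1
@1: f [1B, align 1] → 2
+2 pad (align 4)
@4: b [8B, align 4] → 12
@12: m8 [13B, align 1] → 25
+3 pad (align 4)
@28: m14 [8B, align 4] → 36
@36: m3 [8B, align 4] → 44
@44: g [8B, align 4] → 52
@52: m6 [1B, align 1] → 53
+3 pad (align 4)
@56: e [8B, align 4] → 64
size 64, align 4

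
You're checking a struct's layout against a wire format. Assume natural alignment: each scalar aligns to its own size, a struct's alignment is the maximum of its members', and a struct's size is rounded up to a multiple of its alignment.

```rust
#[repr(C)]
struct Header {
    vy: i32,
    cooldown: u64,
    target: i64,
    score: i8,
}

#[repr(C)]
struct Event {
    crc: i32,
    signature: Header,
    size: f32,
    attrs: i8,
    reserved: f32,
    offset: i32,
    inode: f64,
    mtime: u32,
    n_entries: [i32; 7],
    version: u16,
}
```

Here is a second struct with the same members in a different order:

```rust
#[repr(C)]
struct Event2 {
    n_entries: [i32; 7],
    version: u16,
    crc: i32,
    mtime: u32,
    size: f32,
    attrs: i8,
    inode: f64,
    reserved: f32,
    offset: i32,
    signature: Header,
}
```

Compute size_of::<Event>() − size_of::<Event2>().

Header: 0..4  vy  (4B, 4-aligned); 4..8  -- padding (4B); 8..16  cooldown  (8B, 8-aligned); 16..24  target  (8B, 8-aligned); 24..25  score  (1B, 1-aligned); 25..32  -- tail padding (7B); sizeof = 32, alignof = 8
0..4  crc  (4B, 4-aligned)
4..8  -- padding (4B)
8..40  signature  (32B, 8-aligned)
40..44  size  (4B, 4-aligned)
44..45  attrs  (1B, 1-aligned)
45..48  -- padding (3B)
48..52  reserved  (4B, 4-aligned)
52..56  offset  (4B, 4-aligned)
56..64  inode  (8B, 8-aligned)
64..68  mtime  (4B, 4-aligned)
68..96  n_entries  (28B, 4-aligned)
96..98  version  (2B, 2-aligned)
98..104  -- tail padding (6B)
sizeof = 104, alignof = 8
— Event2 —
0..28  n_entries  (28B, 4-aligned)
28..30  version  (2B, 2-aligned)
30..32  -- padding (2B)
32..36  crc  (4B, 4-aligned)
36..40  mtime  (4B, 4-aligned)
40..44  size  (4B, 4-aligned)
44..45  attrs  (1B, 1-aligned)
45..48  -- padding (3B)
48..56  inode  (8B, 8-aligned)
56..60  reserved  (4B, 4-aligned)
60..64  offset  (4B, 4-aligned)
64..96  signature  (32B, 8-aligned)
sizeof = 96, alignof = 8
104 − 96 = 8

8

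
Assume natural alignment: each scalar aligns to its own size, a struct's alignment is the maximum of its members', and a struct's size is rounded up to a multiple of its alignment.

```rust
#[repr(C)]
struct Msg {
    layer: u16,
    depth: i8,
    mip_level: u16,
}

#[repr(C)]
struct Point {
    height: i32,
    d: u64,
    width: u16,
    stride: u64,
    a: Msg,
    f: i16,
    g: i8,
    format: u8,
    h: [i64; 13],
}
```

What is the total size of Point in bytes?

152

Msg: @0: layer [2B, align 2] → 2; @2: depth [1B, align 1] → 3; +1 pad (align 2); @4: mip_level [2B, align 2] → 6; size 6, align 2
@0: height [4B, align 4] → 4
+4 pad (align 8)
@8: d [8B, align 8] → 16
@16: width [2B, align 2] → 18
+6 pad (align 8)
@24: stride [8B, align 8] → 32
@32: a [6B, align 2] → 38
@38: f [2B, align 2] → 40
@40: g [1B, align 1] → 41
@41: format [1B, align 1] → 42
+6 pad (align 8)
@48: h [104B, align 8] → 152
size 152, align 8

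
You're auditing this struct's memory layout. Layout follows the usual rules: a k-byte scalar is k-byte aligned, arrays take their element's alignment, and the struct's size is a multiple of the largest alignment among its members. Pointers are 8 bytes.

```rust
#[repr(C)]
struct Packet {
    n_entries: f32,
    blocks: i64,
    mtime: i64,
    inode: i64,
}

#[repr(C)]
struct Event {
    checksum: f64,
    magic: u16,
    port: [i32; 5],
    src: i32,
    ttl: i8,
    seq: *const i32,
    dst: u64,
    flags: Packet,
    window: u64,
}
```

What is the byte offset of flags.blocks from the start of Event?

64

Packet: 0..4  n_entries  (4B, 4-aligned); 4..8  -- padding (4B); 8..16  blocks  (8B, 8-aligned); 16..24  mtime  (8B, 8-aligned); 24..32  inode  (8B, 8-aligned); sizeof = 32, alignof = 8
0..8  checksum  (8B, 8-aligned)
8..10  magic  (2B, 2-aligned)
10..12  -- padding (2B)
12..32  port  (20B, 4-aligned)
32..36  src  (4B, 4-aligned)
36..37  ttl  (1B, 1-aligned)
37..40  -- padding (3B)
40..48  seq  (8B, 8-aligned)
48..56  dst  (8B, 8-aligned)
56..88  flags  (32B, 8-aligned)
within Packet: blocks at 8
56 + 8 = 64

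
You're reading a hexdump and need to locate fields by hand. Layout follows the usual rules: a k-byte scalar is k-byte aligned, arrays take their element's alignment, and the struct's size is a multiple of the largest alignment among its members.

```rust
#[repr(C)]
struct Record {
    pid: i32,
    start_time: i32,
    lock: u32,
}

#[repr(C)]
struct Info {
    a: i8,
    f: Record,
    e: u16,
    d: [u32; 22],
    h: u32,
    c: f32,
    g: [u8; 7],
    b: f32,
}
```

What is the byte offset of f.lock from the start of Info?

Record: 0..4  pid  (4B, 4-aligned); 4..8  start_time  (4B, 4-aligned); 8..12  lock  (4B, 4-aligned); sizeof = 12, alignof = 4
0..1  a  (1B, 1-aligned)
1..4  -- padding (3B)
4..16  f  (12B, 4-aligned)
within Record: lock at 8
4 + 8 = 12

12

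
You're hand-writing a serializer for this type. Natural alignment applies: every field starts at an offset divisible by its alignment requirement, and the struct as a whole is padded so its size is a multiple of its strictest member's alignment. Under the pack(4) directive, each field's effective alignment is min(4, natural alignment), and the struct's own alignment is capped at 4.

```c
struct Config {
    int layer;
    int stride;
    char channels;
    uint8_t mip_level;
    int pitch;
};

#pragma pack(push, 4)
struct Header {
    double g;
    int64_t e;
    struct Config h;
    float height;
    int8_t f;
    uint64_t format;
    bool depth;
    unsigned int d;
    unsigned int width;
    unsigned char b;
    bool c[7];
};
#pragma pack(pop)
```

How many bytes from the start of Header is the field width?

56

Config: 0..4  layer  (4B, 4-aligned); 4..8  stride  (4B, 4-aligned); 8..9  channels  (1B, 1-aligned); 9..10  mip_level  (1B, 1-aligned); 10..12  -- padding (2B); 12..16  pitch  (4B, 4-aligned); sizeof = 16, alignof = 4
0..8  g  (8B, 4-aligned)
8..16  e  (8B, 4-aligned)
16..32  h  (16B, 4-aligned)
32..36  height  (4B, 4-aligned)
36..37  f  (1B, 1-aligned)
37..40  -- padding (3B)
40..48  format  (8B, 4-aligned)
48..49  depth  (1B, 1-aligned)
49..52  -- padding (3B)
52..56  d  (4B, 4-aligned)
56..60  width  (4B, 4-aligned)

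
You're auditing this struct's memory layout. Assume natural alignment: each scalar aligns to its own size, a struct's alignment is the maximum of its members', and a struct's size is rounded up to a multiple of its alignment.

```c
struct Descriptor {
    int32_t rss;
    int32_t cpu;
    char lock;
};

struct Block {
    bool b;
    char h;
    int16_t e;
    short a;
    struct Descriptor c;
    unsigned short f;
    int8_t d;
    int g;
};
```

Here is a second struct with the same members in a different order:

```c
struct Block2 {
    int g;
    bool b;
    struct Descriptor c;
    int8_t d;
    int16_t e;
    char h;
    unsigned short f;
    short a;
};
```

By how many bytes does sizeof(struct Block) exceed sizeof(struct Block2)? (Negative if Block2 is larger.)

Descriptor: 0..4  rss  (4B, 4-aligned); 4..8  cpu  (4B, 4-aligned); 8..9  lock  (1B, 1-aligned); 9..12  -- tail padding (3B); sizeof = 12, alignof = 4
0..1  b  (1B, 1-aligned)
1..2  h  (1B, 1-aligned)
2..4  e  (2B, 2-aligned)
4..6  a  (2B, 2-aligned)
6..8  -- padding (2B)
8..20  c  (12B, 4-aligned)
20..22  f  (2B, 2-aligned)
22..23  d  (1B, 1-aligned)
23..24  -- padding (1B)
24..28  g  (4B, 4-aligned)
sizeof = 28, alignof = 4
— Block2 —
0..4  g  (4B, 4-aligned)
4..5  b  (1B, 1-aligned)
5..8  -- padding (3B)
8..20  c  (12B, 4-aligned)
20..21  d  (1B, 1-aligned)
21..22  -- padding (1B)
22..24  e  (2B, 2-aligned)
24..25  h  (1B, 1-aligned)
25..26  -- padding (1B)
26..28  f  (2B, 2-aligned)
28..30  a  (2B, 2-aligned)
30..32  -- tail padding (2B)
sizeof = 32, alignof = 4
28 − 32 = -4

-4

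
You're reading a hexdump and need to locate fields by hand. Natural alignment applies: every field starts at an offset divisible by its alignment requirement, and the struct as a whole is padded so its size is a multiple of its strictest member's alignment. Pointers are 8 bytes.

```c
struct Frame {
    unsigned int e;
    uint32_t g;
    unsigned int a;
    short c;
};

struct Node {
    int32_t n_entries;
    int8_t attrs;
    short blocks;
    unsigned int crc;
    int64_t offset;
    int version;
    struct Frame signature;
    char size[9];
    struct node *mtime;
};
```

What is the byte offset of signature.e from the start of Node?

Frame: @0: e [4B, align 4] → 4; @4: g [4B, align 4] → 8; @8: a [4B, align 4] → 12; @12: c [2B, align 2] → 14; +2 tail pad (align 4); size 16, align 4
@0: n_entries [4B, align 4] → 4
@4: attrs [1B, align 1] → 5
+1 pad (align 2)
@6: blocks [2B, align 2] → 8
@8: crc [4B, align 4] → 12
+4 pad (align 8)
@16: offset [8B, align 8] → 24
@24: version [4B, align 4] → 28
@28: signature [16B, align 4] → 44
within Frame: e at 0
28 + 0 = 28

28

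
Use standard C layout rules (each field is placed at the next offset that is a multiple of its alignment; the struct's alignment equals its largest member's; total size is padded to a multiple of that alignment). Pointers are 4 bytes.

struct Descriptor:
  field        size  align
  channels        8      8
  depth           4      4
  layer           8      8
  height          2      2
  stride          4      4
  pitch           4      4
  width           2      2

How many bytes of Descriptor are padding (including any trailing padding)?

@0: channels [8B, align 8] → 8
@8: depth [4B, align 4] → 12
+4 pad (align 8)
@16: layer [8B, align 8] → 24
@24: height [2B, align 2] → 26
+2 pad (align 4)
@28: stride [4B, align 4] → 32
@32: pitch [4B, align 4] → 36
@36: width [2B, align 2] → 38
+2 tail pad (align 8)
size 40, align 8
data bytes 32, size 40 → padding 8

8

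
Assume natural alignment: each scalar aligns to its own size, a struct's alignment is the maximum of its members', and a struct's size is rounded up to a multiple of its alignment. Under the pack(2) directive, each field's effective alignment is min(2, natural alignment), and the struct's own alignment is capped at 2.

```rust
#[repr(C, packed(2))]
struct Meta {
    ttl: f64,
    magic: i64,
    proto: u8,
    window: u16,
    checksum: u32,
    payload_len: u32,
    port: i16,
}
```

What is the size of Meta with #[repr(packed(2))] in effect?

30

@0: ttl [8B, align 2] → 8
@8: magic [8B, align 2] → 16
@16: proto [1B, align 1] → 17
+1 pad (align 2)
@18: window [2B, align 2] → 20
@20: checksum [4B, align 2] → 24
@24: payload_len [4B, align 2] → 28
@28: port [2B, align 2] → 30
size 30, align 2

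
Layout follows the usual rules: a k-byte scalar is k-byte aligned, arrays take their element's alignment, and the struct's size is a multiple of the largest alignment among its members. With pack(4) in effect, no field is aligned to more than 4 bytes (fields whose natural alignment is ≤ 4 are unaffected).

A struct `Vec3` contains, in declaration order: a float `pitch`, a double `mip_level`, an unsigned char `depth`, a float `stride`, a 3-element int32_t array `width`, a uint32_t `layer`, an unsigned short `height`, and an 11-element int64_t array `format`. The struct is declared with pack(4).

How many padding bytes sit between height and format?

pitch at 0 (size 4, align 4) → ends 4
mip_level at 4 (size 8, align 4) → ends 12
depth at 12 (size 1, align 1) → ends 13
pad 3 to align 4 for stride
stride at 16 (size 4, align 4) → ends 20
width at 20 (size 12, align 4) → ends 32
layer at 32 (size 4, align 4) → ends 36
height at 36 (size 2, align 2) → ends 38
pad 2 to align 4 for format
format at 40 (size 88, align 4) → ends 128

2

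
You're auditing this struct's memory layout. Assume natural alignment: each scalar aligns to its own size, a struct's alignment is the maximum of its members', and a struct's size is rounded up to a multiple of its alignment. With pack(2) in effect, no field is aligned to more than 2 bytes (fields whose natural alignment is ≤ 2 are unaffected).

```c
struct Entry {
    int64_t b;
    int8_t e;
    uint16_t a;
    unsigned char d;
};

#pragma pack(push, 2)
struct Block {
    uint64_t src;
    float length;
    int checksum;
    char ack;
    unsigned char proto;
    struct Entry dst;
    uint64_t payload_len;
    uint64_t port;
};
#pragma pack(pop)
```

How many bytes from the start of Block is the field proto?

17

Entry: 0..8  b  (8B, 8-aligned); 8..9  e  (1B, 1-aligned); 9..10  -- padding (1B); 10..12  a  (2B, 2-aligned); 12..13  d  (1B, 1-aligned); 13..16  -- tail padding (3B); sizeof = 16, alignof = 8
0..8  src  (8B, 2-aligned)
8..12  length  (4B, 2-aligned)
12..16  checksum  (4B, 2-aligned)
16..17  ack  (1B, 1-aligned)
17..18  proto  (1B, 1-aligned)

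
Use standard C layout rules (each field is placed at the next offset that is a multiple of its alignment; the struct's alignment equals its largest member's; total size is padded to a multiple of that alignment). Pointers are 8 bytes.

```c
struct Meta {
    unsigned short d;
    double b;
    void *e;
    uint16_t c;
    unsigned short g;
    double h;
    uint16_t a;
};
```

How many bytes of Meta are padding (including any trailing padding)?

d at 0 (size 2, align 2) → ends 2
pad 6 to align 8 for b
b at 8 (size 8, align 8) → ends 16
e at 16 (size 8, align 8) → ends 24
c at 24 (size 2, align 2) → ends 26
g at 26 (size 2, align 2) → ends 28
pad 4 to align 8 for h
h at 32 (size 8, align 8) → ends 40
a at 40 (size 2, align 2) → ends 42
tail pad 6 to reach multiple of 8
total 48 bytes, alignment 8
data bytes 32, size 48 → padding 16

16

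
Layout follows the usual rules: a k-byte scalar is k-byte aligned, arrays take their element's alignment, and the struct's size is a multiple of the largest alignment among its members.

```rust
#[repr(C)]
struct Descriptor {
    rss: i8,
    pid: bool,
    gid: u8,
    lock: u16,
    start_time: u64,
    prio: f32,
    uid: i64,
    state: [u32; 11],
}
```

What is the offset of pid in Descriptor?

@0: rss [1B, align 1] → 1
@1: pid [1B, align 1] → 2

1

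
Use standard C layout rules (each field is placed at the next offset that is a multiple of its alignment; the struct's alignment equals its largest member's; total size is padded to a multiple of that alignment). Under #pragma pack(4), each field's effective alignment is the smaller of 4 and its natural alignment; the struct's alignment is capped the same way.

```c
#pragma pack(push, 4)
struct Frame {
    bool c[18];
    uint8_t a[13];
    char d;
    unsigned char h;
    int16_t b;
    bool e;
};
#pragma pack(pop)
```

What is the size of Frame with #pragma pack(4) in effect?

0..18  c  (18B, 1-aligned)
18..31  a  (13B, 1-aligned)
31..32  d  (1B, 1-aligned)
32..33  h  (1B, 1-aligned)
33..34  -- padding (1B)
34..36  b  (2B, 2-aligned)
36..37  e  (1B, 1-aligned)
37..38  -- tail padding (1B)
sizeof = 38, alignof = 2

38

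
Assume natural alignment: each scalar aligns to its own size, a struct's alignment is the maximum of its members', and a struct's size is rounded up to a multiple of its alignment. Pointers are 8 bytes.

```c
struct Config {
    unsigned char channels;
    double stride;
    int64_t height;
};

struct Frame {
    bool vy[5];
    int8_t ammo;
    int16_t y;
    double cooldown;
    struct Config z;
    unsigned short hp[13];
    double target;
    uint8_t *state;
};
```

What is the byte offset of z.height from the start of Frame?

Config: @0: channels [1B, align 1] → 1; +7 pad (align 8); @8: stride [8B, align 8] → 16; @16: height [8B, align 8] → 24; size 24, align 8
@0: vy [5B, align 1] → 5
@5: ammo [1B, align 1] → 6
@6: y [2B, align 2] → 8
@8: cooldown [8B, align 8] → 16
@16: z [24B, align 8] → 40
within Config: height at 16
16 + 16 = 32

32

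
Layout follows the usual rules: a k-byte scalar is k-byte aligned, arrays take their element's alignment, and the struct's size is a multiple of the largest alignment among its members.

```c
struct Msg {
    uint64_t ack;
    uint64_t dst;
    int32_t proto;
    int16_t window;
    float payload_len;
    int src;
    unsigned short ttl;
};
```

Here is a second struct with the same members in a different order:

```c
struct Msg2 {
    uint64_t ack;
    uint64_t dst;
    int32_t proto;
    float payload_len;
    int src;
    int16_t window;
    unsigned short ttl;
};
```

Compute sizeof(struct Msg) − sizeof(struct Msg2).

8

ack at 0 (size 8, align 8) → ends 8
dst at 8 (size 8, align 8) → ends 16
proto at 16 (size 4, align 4) → ends 20
window at 20 (size 2, align 2) → ends 22
pad 2 to align 4 for payload_len
payload_len at 24 (size 4, align 4) → ends 28
src at 28 (size 4, align 4) → ends 32
ttl at 32 (size 2, align 2) → ends 34
tail pad 6 to reach multiple of 8
total 40 bytes, alignment 8
— Msg2 —
ack at 0 (size 8, align 8) → ends 8
dst at 8 (size 8, align 8) → ends 16
proto at 16 (size 4, align 4) → ends 20
payload_len at 20 (size 4, align 4) → ends 24
src at 24 (size 4, align 4) → ends 28
window at 28 (size 2, align 2) → ends 30
ttl at 30 (size 2, align 2) → ends 32
total 32 bytes, alignment 8
40 − 32 = 8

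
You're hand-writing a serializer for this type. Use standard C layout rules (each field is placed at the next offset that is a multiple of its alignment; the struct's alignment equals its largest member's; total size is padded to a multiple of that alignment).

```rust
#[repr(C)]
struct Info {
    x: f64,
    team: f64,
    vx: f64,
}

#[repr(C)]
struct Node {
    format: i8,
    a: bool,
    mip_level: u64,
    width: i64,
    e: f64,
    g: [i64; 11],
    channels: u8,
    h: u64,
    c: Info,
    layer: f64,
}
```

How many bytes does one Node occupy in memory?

168

Info: x at 0 (size 8, align 8) → ends 8; team at 8 (size 8, align 8) → ends 16; vx at 16 (size 8, align 8) → ends 24; total 24 bytes, alignment 8
format at 0 (size 1, align 1) → ends 1
a at 1 (size 1, align 1) → ends 2
pad 6 to align 8 for mip_level
mip_level at 8 (size 8, align 8) → ends 16
width at 16 (size 8, align 8) → ends 24
e at 24 (size 8, align 8) → ends 32
g at 32 (size 88, align 8) → ends 120
channels at 120 (size 1, align 1) → ends 121
pad 7 to align 8 for h
h at 128 (size 8, align 8) → ends 136
c at 136 (size 24, align 8) → ends 160
layer at 160 (size 8, align 8) → ends 168
total 168 bytes, alignment 8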